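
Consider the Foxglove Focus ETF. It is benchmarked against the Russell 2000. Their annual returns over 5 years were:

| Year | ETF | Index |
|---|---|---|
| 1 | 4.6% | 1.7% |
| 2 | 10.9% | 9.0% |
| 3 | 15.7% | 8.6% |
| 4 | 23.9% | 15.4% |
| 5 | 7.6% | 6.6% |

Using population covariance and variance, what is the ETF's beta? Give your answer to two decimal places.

1.45

r̄p = 12.5400%,  r̄m = 8.2600%
Cov = Σ(rp − r̄p)(rm − r̄m) / 5 = 28.2516
Var(rm) = Σ(rm − r̄m)² / 5 = 19.4864
β = Cov / Var = 28.2516 / 19.4864 = 1.4498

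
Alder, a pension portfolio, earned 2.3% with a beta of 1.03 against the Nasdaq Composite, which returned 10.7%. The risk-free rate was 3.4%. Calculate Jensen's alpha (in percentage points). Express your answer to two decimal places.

CAPM expected return = Rf + β(Rm − Rf) = 3.4% + 1.03 × (10.7% − 3.4%) = 3.4 + 1.03 × 7.30 = 10.9190%
Jensen's α = Rp − E[R] = 2.3% − 10.9190% = -8.6190

-8.62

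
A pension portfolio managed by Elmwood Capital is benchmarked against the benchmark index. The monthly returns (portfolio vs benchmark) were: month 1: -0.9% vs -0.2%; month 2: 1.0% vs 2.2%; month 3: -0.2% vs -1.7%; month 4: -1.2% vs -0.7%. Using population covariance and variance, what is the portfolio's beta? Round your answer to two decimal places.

0.42

r̄p = -0.3250%,  r̄m = -0.1000%
Cov = Σ(rp − r̄p)(rm − r̄m) / 4 = 0.8575
Var(rm) = Σ(rm − r̄m)² / 4 = 2.0550
β = Cov / Var = 0.8575 / 2.0550 = 0.4173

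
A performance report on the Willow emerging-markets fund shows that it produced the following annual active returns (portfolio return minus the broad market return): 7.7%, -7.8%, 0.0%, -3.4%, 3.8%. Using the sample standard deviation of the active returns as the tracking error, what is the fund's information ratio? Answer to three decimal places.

0.010

Mean return μ = 0.30 / 5 = 0.0600%
Sample std dev = √[146.1120 / 4] = 6.0438%
IR = μ / tracking error = 0.0600 / 6.0438 = 0.0099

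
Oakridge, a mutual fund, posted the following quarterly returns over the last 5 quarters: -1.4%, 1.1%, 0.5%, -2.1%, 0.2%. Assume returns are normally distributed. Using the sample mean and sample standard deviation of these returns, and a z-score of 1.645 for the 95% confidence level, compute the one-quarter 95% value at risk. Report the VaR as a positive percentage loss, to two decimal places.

μ = (-1.4 + 1.1 + 0.5 − 2.1 + 0.2) / 5 = -0.3400%
Sample std dev = √[7.2920 / 4] = 1.3502%
VaR = −(μ − z·σ) = −(-0.3400 − 1.645 × 1.3502) = −(-2.5611) = 2.5611%

2.56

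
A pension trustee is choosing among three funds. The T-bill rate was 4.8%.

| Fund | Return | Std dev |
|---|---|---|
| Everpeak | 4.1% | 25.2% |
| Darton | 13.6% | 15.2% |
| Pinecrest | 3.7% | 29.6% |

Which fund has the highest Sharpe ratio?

Everpeak: Sharpe ratio = (4.1% − 4.8%) / 25.2% = -0.028
Darton: Sharpe ratio = (13.6% − 4.8%) / 15.2% = 0.579
Pinecrest: Sharpe ratio = (3.7% − 4.8%) / 29.6% = -0.037
Highest: Darton (0.579).

Darton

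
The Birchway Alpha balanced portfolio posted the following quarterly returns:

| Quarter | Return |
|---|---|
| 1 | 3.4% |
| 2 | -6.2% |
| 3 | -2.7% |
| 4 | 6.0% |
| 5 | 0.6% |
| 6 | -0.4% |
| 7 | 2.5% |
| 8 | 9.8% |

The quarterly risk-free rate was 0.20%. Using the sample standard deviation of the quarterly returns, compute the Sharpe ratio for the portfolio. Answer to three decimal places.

r̄ = (3.4 − 6.2 − 2.7 + 6 + 0.6 − 0.4 + 2.5 + 9.8) / 8 = 1.6250%
Σ(r − r̄)² = (3.4 − 1.6250)² + (-6.2 − 1.6250)² + (-2.7 − 1.6250)² + … = 174.9750
σ = √[174.9750 / 7] = 4.9996%
Sharpe = (r̄ − rf) / σ = (1.6250 − 0.2) / 4.9996 = 1.4250 / 4.9996 = 0.2850

0.285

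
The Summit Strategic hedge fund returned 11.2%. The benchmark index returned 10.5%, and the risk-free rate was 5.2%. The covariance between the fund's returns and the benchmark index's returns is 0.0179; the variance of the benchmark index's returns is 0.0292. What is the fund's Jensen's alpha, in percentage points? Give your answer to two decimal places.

2.75

β = Cov / Var = 0.0179 / 0.0292 = 0.6130
E[R] = Rf + β(Rm − Rf) = 5.2% + 0.6130 × (10.5% − 5.2%) = 8.4489%
α = Rp − E[R] = 11.2% − 8.4489% = 2.7511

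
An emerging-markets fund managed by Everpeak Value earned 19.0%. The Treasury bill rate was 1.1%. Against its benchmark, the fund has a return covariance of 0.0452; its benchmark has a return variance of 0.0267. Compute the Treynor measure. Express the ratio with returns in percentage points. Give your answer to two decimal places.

β = Cov / Var = 0.0452 / 0.0267 = 1.6929
Treynor = (Rp − Rf) / β = (19.0% − 1.1%) / 1.6929 = 17.90 / 1.6929 = 10.5736

10.57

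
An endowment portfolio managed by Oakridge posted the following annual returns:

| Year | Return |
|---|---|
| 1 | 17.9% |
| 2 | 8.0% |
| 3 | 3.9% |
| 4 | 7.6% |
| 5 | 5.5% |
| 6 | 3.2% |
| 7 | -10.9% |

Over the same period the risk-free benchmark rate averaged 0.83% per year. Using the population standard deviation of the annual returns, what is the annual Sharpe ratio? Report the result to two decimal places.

0.53

μ = (17.9 + 8 + 3.9 + 7.6 + 5.5 + 3.2 − 10.9) / 7 = 5.0286%
Σ(r − μ)² = 439.6743; population σ = √(439.6743/7) = 7.9253%
Sharpe = (μ − rf) / σ = (5.0286 − 0.83) / 7.9253 = 4.1986 / 7.9253 = 0.5298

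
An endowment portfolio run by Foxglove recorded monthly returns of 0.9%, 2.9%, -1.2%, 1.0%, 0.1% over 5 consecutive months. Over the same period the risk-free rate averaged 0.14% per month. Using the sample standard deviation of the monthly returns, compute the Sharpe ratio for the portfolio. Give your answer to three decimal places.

Mean return μ = 3.70 / 5 = 0.7400%
Σ(r − μ)² = (0.9 − 0.7400)² + (2.9 − 0.7400)² + … = 8.9320
sample σ = √(8.9320 / 4) = √2.2330 = 1.4943%
Sharpe = (μ − rf) / σ = (0.7400 − 0.14) / 1.4943 = 0.6000 / 1.4943 = 0.4015

0.402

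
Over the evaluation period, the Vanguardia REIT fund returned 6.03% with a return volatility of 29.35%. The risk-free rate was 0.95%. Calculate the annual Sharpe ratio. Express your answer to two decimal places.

0.17

Sharpe = (Rp − Rf) / σp = (6.03% − 0.95%) / 29.35% = 5.08% / 29.35% = 0.1731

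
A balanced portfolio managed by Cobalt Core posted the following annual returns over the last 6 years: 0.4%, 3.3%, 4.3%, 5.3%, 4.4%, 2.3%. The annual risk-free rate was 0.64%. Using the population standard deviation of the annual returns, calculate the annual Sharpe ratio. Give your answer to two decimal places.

Mean return r̄ = 20.00 / 6 = 3.3333%
Σ(r − r̄)² = (0.4 − 3.3333)² + (3.3 − 3.3333)² + … = 15.6133
population σ = √(15.6133 / 6) = √2.6022 = 1.6131%
Sharpe = (r̄ − rf) / σ = (3.3333 − 0.64) / 1.6131 = 2.6933 / 1.6131 = 1.6696

1.67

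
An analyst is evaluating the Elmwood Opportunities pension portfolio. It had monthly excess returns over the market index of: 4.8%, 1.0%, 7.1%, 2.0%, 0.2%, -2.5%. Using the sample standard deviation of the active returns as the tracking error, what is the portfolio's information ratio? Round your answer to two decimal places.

0.62

r̄ = (4.8 + 1 + 7.1 + 2 + 0.2 − 2.5) / 6 = 2.1000%
Σ(r − r̄)² = (4.8 − 2.1000)² + (1 − 2.1000)² + … = 58.2800
sample σ = √(58.2800 / 5) = √11.6560 = 3.4141%
IR = r̄ / tracking error = 2.1000 / 3.4141 = 0.6151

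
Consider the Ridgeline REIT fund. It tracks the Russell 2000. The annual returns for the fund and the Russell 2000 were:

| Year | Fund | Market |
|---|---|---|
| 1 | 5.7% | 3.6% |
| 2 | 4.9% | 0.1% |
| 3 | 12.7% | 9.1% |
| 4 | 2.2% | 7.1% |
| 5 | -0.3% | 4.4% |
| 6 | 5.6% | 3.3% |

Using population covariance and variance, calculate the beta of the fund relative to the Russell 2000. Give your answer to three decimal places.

0.559

r̄p = 5.1333%,  r̄m = 4.6000%
Cov = Σ(rp − r̄p)(rm − r̄m) / 6 = 4.6133
Var(rm) = Σ(rm − r̄m)² / 6 = 8.2467
β = Cov / Var = 4.6133 / 8.2467 = 0.5594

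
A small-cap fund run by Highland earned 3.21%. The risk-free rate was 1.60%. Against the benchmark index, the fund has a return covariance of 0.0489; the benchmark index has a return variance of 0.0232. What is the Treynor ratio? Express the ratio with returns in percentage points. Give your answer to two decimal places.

β = Cov / Var = 0.0489 / 0.0232 = 2.1078
Treynor = (Rp − Rf) / β = (3.21% − 1.60%) / 2.1078 = 1.61 / 2.1078 = 0.7638

0.76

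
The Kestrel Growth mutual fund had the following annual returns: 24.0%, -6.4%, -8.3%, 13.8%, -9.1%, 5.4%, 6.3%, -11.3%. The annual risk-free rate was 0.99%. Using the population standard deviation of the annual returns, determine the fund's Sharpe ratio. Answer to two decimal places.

0.07

μ = (24 − 6.4 − 8.3 + 13.8 − 9.1 + 5.4 + 6.3 − 11.3) / 8 = 14.40 / 8 = 1.8000%
Population σ = √[Σ(r − μ)² / 8] = √[1129.7200 / 8] = √141.2150 = 11.8834%
Sharpe = (μ − rf) / σ = (1.8000 − 0.99) / 11.8834 = 0.8100 / 11.8834 = 0.0682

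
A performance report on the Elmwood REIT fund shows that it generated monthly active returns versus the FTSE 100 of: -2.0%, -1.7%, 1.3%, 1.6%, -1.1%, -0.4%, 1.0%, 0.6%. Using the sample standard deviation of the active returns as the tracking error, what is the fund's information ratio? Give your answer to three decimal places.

r̄ = (-2 − 1.7 + 1.3 + 1.6 − 1.1 − 0.4 + 1 + 0.6) / 8 = -0.70 / 8 = -0.0875%
Σ(r − r̄)² = (-2 − (-0.0875))² + (-1.7 − (-0.0875))² + (1.3 − (-0.0875))² + … = 13.8088
sample σ = √(13.8088 / 7) = √1.9727 = 1.4045%
IR = r̄ / tracking error = -0.0875 / 1.4045 = -0.0623

-0.062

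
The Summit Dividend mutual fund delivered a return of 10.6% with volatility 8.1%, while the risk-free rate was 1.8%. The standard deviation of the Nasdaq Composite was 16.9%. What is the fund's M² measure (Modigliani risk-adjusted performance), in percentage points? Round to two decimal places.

20.16

Sharpe = (Rp − Rf) / σp = (10.6% − 1.8%) / 8.1% = 1.0864
M² = Rf + Sharpe × σm = 1.8% + 1.0864 × 16.9% = 20.1602%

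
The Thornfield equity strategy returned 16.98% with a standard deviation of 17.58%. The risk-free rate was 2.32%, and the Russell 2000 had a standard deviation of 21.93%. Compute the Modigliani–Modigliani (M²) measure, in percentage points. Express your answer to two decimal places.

Sharpe = (Rp − Rf) / σp = (16.98% − 2.32%) / 17.58% = 0.8339
M² = Rf + Sharpe × σm = 2.32% + 0.8339 × 21.93% = 20.6074%

20.61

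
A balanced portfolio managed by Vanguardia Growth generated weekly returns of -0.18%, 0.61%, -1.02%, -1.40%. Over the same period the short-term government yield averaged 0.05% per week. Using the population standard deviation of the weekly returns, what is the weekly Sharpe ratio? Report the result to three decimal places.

μ = (-0.18 + 0.61 − 1.02 − 1.4) / 4 = -0.4975%
Population σ = √[Σ(r − μ)² / 4] = √[2.4149 / 4] = √0.6037 = 0.7770%
Sharpe = (μ − rf) / σ = (-0.4975 − 0.05) / 0.7770 = -0.5475 / 0.7770 = -0.7046

-0.705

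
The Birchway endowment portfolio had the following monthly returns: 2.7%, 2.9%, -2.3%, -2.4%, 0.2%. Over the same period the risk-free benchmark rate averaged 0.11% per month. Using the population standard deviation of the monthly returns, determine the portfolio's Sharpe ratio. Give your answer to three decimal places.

0.048

Mean return μ = 1.10 / 5 = 0.2200%
Σ(r − μ)² = 26.5480; population σ = √(26.5480/5) = 2.3043%
Sharpe = (μ − rf) / σ = (0.2200 − 0.11) / 2.3043 = 0.1100 / 2.3043 = 0.0477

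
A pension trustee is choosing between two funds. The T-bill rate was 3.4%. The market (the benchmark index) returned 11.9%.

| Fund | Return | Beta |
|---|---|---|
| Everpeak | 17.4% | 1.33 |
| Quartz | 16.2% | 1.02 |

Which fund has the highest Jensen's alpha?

Quartz

Everpeak: α = 17.4% − [3.4% + 1.33 × (11.9% − 3.4%)] = 2.695
Quartz: α = 16.2% − [3.4% + 1.02 × (11.9% − 3.4%)] = 4.130
Highest: Quartz (4.130).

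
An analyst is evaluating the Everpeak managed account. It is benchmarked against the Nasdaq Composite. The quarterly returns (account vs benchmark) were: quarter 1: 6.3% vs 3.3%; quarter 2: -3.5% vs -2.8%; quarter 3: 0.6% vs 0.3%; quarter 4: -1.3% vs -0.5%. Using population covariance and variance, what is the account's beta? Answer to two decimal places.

r̄p = 0.5250%,  r̄m = 0.0750%
Cov = Σ(rp − r̄p)(rm − r̄m) / 4 = 7.8156
Var(rm) = Σ(rm − r̄m)² / 4 = 4.7619
β = Cov / Var = 7.8156 / 4.7619 = 1.6413

1.64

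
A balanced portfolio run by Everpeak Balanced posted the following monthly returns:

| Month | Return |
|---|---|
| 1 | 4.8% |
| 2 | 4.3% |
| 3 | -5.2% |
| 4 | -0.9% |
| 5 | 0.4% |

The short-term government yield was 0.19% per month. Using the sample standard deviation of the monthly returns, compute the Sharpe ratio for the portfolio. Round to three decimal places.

r̄ = (4.8 + 4.3 − 5.2 − 0.9 + 0.4) / 5 = 3.40 / 5 = 0.6800%
Σ(r − r̄)² = (4.8 − 0.6800)² + (4.3 − 0.6800)² + … = 67.2280
sample σ = √(67.2280 / 4) = √16.8070 = 4.0996%
Sharpe = (r̄ − rf) / σ = (0.6800 − 0.19) / 4.0996 = 0.4900 / 4.0996 = 0.1195

0.120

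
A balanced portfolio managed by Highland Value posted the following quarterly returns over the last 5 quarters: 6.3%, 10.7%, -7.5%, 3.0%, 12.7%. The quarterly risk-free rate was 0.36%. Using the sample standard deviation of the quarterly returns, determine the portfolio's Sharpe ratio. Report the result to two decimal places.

0.59

μ = (6.3 + 10.7 − 7.5 + 3 + 12.7) / 5 = 25.20 / 5 = 5.0400%
Sample std dev = √[253.7120 / 4] = 7.9642%
Sharpe = (μ − rf) / σ = (5.0400 − 0.36) / 7.9642 = 4.6800 / 7.9642 = 0.5876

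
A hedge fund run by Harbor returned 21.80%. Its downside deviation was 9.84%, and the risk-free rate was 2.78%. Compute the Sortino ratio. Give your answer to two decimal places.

Sortino = (Rp − Rf) / σd = (21.80% − 2.78%) / 9.84% = 19.02% / 9.84% = 1.9329

1.93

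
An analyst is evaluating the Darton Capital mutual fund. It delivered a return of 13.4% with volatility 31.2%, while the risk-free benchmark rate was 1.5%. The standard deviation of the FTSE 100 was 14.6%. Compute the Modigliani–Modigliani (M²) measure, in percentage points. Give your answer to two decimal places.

7.07

Sharpe = (Rp − Rf) / σp = (13.4% − 1.5%) / 31.2% = 0.3814
M² = Rf + Sharpe × σm = 1.5% + 0.3814 × 14.6% = 7.0684%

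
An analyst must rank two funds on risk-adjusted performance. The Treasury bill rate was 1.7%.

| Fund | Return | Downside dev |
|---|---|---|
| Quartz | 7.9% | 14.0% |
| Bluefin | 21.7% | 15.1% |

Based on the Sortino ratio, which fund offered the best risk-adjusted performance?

Bluefin

Quartz: Sortino ratio = (7.9% − 1.7%) / 14.0% = 0.443
Bluefin: Sortino ratio = (21.7% − 1.7%) / 15.1% = 1.325
Highest: Bluefin (1.325).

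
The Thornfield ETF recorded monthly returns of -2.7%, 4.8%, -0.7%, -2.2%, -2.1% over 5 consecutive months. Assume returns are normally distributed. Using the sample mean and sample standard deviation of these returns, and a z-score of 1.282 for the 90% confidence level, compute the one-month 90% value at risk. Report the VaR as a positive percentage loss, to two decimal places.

r̄ = (-2.7 + 4.8 − 0.7 − 2.2 − 2.1) / 5 = -2.90 / 5 = -0.5800%
Sample std dev = √[38.3880 / 4] = 3.0979%
VaR = −(r̄ − z·σ) = −(-0.5800 − 1.282 × 3.0979) = −(-4.5515) = 4.5515%

4.55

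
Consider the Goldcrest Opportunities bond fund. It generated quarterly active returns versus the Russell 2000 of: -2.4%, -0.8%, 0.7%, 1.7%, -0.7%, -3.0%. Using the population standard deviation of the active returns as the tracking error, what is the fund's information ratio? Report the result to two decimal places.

r̄ = (-2.4 − 0.8 + 0.7 + 1.7 − 0.7 − 3) / 6 = -4.50 / 6 = -0.7500%
Σ(r − r̄)² = 15.8950; population σ = √(15.8950/6) = 1.6276%
IR = r̄ / tracking error = -0.7500 / 1.6276 = -0.4608

-0.46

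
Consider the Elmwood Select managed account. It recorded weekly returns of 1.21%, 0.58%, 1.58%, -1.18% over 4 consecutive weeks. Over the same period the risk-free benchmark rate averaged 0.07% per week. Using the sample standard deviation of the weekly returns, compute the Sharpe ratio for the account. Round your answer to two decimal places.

Mean return r̄ = 2.190 / 4 = 0.5475%
Σ(r − r̄)² = 4.4903; sample σ = √(4.4903/3) = 1.2234%
Sharpe = (r̄ − rf) / σ = (0.5475 − 0.07) / 1.2234 = 0.4775 / 1.2234 = 0.3903

0.39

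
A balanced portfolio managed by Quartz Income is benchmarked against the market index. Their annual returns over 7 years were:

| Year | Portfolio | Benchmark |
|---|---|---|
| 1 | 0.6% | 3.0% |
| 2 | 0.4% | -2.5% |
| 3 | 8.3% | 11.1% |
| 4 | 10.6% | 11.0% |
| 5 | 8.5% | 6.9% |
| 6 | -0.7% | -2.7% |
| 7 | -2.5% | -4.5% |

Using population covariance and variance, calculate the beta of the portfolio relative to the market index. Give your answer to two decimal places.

r̄p = 3.6000%,  r̄m = 3.1857%
Cov = Σ(rp − r̄p)(rm − r̄m) / 7 = 28.7200
Var(rm) = Σ(rm − r̄m)² / 7 = 37.6527
β = Cov / Var = 28.7200 / 37.6527 = 0.7628

0.76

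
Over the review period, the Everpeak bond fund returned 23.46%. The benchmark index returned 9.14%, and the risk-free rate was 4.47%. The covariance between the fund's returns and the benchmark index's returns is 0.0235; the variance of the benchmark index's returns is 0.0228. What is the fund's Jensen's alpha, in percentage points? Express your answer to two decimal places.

β = Cov / Var = 0.0235 / 0.0228 = 1.0307
E[R] = Rf + β(Rm − Rf) = 4.47% + 1.0307 × (9.14% − 4.47%) = 9.2834%
α = Rp − E[R] = 23.46% − 9.2834% = 14.1766

14.18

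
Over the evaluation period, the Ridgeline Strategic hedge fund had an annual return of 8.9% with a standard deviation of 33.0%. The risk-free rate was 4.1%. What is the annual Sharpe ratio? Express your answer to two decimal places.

0.15

Sharpe = (Rp − Rf) / σp = (8.9% − 4.1%) / 33.0% = 4.80% / 33.0% = 0.1455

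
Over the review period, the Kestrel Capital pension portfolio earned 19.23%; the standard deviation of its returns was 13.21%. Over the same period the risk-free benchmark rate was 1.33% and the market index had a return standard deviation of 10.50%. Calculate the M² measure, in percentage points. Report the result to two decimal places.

Sharpe = (Rp − Rf) / σp = (19.23% − 1.33%) / 13.21% = 1.3550
M² = Rf + Sharpe × σm = 1.33% + 1.3550 × 10.50% = 15.5575%

15.56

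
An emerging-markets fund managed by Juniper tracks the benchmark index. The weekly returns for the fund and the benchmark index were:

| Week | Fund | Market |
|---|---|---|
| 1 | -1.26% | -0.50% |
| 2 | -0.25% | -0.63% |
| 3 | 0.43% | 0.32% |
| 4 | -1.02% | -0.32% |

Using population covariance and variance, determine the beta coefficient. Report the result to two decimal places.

1.24

r̄p = -0.5250%,  r̄m = -0.2825%
Cov = Σ(rp − r̄p)(rm − r̄m) / 4 = 0.1646
Var(rm) = Σ(rm − r̄m)² / 4 = 0.1331
β = Cov / Var = 0.1646 / 0.1331 = 1.2367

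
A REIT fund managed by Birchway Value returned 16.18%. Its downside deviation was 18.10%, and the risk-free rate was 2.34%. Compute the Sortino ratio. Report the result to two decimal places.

0.76

Sortino = (Rp − Rf) / σd = (16.18% − 2.34%) / 18.10% = 13.84% / 18.10% = 0.7646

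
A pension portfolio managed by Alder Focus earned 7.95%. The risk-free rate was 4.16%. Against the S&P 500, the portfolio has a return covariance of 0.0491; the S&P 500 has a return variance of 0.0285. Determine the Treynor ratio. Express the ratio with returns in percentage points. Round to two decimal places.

2.20

β = Cov / Var = 0.0491 / 0.0285 = 1.7228
Treynor = (Rp − Rf) / β = (7.95% − 4.16%) / 1.7228 = 3.79 / 1.7228 = 2.1999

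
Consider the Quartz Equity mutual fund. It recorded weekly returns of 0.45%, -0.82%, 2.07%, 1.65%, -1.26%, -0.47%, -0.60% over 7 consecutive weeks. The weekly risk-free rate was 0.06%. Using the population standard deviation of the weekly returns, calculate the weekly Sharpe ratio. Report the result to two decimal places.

0.07

Mean return μ = 1.020 / 7 = 0.1457%
Population σ = √[Σ(r − μ)² / 7] = √[9.9022 / 7] = √1.4146 = 1.1894%
Sharpe = (μ − rf) / σ = (0.1457 − 0.06) / 1.1894 = 0.0857 / 1.1894 = 0.0721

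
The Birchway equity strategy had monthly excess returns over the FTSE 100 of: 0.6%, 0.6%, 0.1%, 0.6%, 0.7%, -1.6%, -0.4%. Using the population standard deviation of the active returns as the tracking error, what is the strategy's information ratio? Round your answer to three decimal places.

r̄ = (0.6 + 0.6 + 0.1 + 0.6 + 0.7 − 1.6 − 0.4) / 7 = 0.0857%
Σ(r − r̄)² = (0.6 − 0.0857)² + (0.6 − 0.0857)² + … = 4.2486
σ = √[4.2486 / 7] = 0.7791%
IR = r̄ / tracking error = 0.0857 / 0.7791 = 0.1100

0.110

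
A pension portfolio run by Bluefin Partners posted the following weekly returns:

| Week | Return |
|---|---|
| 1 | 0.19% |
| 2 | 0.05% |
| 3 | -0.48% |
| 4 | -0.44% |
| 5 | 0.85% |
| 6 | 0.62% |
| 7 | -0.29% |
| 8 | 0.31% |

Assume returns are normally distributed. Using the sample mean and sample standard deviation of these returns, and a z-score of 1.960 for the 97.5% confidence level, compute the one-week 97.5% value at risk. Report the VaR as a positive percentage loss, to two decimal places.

Mean return r̄ = 0.810 / 8 = 0.1013%
Sample std dev = √[1.6677 / 7] = 0.4881%
VaR = −(r̄ − z·σ) = −(0.1013 − 1.960 × 0.4881) = −(-0.8554) = 0.8554%

0.86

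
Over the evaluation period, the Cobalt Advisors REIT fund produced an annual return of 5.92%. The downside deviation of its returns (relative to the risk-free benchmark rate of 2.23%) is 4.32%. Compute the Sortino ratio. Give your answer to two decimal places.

0.85

Sortino = (Rp − Rf) / σd = (5.92% − 2.23%) / 4.32% = 3.69% / 4.32% = 0.8542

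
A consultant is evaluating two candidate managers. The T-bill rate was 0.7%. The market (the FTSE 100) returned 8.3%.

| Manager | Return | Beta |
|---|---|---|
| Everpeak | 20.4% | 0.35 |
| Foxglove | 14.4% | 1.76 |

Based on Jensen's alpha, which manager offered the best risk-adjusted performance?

Everpeak

Everpeak: α = 20.4% − [0.7% + 0.35 × (8.3% − 0.7%)] = 17.040
Foxglove: α = 14.4% − [0.7% + 1.76 × (8.3% − 0.7%)] = 0.324
Highest: Everpeak (17.040).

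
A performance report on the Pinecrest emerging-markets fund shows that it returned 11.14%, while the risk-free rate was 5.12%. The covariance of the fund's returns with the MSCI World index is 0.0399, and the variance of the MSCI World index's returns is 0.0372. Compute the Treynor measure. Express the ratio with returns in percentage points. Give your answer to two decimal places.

β = Cov / Var = 0.0399 / 0.0372 = 1.0726
Treynor = (Rp − Rf) / β = (11.14% − 5.12%) / 1.0726 = 6.02 / 1.0726 = 5.6125

5.61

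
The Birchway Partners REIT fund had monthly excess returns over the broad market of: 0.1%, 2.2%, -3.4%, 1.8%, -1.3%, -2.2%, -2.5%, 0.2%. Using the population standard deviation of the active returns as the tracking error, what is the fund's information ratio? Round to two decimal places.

-0.33

μ = (0.1 + 2.2 − 3.4 + 1.8 − 1.3 − 2.2 − 2.5 + 0.2) / 8 = -0.6375%
Population σ = √[Σ(r − μ)² / 8] = √[29.2188 / 8] = √3.6524 = 1.9111%
IR = μ / tracking error = -0.6375 / 1.9111 = -0.3336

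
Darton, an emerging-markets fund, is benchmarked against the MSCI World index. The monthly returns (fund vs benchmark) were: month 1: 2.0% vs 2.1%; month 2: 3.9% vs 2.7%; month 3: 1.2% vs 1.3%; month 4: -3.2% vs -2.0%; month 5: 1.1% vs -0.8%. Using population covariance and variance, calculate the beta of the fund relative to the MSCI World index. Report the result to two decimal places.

1.17

r̄p = 1.0000%,  r̄m = 0.6600%
Cov = Σ(rp − r̄p)(rm − r̄m) / 5 = 3.7020
Var(rm) = Σ(rm − r̄m)² / 5 = 3.1704
β = Cov / Var = 3.7020 / 3.1704 = 1.1677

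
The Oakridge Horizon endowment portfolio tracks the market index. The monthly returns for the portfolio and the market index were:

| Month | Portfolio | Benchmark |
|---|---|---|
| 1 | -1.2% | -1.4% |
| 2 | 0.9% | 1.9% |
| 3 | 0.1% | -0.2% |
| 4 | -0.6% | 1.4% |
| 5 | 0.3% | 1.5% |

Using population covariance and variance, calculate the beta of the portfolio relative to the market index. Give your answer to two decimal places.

0.42

r̄p = -0.1000%,  r̄m = 0.6400%
Cov = Σ(rp − r̄p)(rm − r̄m) / 5 = 0.6600
Var(rm) = Σ(rm − r̄m)² / 5 = 1.5544
β = Cov / Var = 0.6600 / 1.5544 = 0.4246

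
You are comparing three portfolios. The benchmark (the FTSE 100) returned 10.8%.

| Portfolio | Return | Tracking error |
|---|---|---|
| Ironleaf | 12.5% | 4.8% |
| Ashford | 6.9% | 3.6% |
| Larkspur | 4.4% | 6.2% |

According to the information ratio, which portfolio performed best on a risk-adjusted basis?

Ironleaf

Ironleaf: IR = (12.5% − 10.8%) / 4.8% = 0.354
Ashford: IR = (6.9% − 10.8%) / 3.6% = -1.083
Larkspur: IR = (4.4% − 10.8%) / 6.2% = -1.032
Highest: Ironleaf (0.354).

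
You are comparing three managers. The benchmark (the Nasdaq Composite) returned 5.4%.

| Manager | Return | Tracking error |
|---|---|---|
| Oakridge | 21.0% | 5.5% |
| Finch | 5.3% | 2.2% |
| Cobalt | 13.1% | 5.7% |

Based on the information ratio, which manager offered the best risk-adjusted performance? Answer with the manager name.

Oakridge

Oakridge: IR = (21.0% − 5.4%) / 5.5% = 2.836
Finch: IR = (5.3% − 5.4%) / 2.2% = -0.045
Cobalt: IR = (13.1% − 5.4%) / 5.7% = 1.351
Highest: Oakridge (2.836).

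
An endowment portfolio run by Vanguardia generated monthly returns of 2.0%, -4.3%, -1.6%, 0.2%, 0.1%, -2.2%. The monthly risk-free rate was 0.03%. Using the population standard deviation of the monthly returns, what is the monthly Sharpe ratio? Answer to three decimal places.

r̄ = (2 − 4.3 − 1.6 + 0.2 + 0.1 − 2.2) / 6 = -0.9667%
Population std dev = √[24.3333 / 6] = 2.0138%
Sharpe = (r̄ − rf) / σ = (-0.9667 − 0.03) / 2.0138 = -0.9967 / 2.0138 = -0.4949

-0.495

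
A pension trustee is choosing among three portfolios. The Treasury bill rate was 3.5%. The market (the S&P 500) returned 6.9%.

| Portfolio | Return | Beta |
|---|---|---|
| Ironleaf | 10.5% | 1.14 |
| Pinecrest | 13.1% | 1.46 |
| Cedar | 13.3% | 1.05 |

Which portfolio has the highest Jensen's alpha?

Ironleaf: α = 10.5% − [3.5% + 1.14 × (6.9% − 3.5%)] = 3.124
Pinecrest: α = 13.1% − [3.5% + 1.46 × (6.9% − 3.5%)] = 4.636
Cedar: α = 13.3% − [3.5% + 1.05 × (6.9% − 3.5%)] = 6.230
Highest: Cedar (6.230).

Cedar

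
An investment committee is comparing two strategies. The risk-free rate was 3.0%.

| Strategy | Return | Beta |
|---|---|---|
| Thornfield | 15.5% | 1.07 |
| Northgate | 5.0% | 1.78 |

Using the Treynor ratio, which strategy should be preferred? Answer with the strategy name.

Thornfield

Thornfield: Treynor = (15.5% − 3.0%) / 1.07 = 11.682
Northgate: Treynor = (5.0% − 3.0%) / 1.78 = 1.124
Highest: Thornfield (11.682).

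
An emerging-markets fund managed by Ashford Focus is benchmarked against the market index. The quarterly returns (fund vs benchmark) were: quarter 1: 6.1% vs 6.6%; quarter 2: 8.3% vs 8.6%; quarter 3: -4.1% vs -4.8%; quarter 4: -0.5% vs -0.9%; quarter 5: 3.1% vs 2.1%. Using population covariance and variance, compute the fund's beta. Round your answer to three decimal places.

r̄p = 2.5800%,  r̄m = 2.3200%
Cov = Σ(rp − r̄p)(rm − r̄m) / 5 = 21.6704
Var(rm) = Σ(rm − r̄m)² / 5 = 23.7736
β = Cov / Var = 21.6704 / 23.7736 = 0.9115

0.912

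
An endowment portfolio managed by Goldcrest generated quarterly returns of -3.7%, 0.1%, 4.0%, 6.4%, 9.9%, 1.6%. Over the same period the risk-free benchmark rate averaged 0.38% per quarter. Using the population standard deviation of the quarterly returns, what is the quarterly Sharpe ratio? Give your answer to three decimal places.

r̄ = (-3.7 + 0.1 + 4 + 6.4 + 9.9 + 1.6) / 6 = 18.30 / 6 = 3.0500%
Σ(r − r̄)² = (-3.7 − 3.0500)² + (0.1 − 3.0500)² + (4 − 3.0500)² + … = 115.4150
population σ = √(115.4150 / 6) = √19.2358 = 4.3859%
Sharpe = (r̄ − rf) / σ = (3.0500 − 0.38) / 4.3859 = 2.6700 / 4.3859 = 0.6088

0.609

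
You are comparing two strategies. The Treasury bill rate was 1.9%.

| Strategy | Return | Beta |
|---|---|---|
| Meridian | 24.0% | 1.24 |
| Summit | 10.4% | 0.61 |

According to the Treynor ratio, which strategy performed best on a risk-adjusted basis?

Meridian

Meridian: Treynor = (24.0% − 1.9%) / 1.24 = 17.823
Summit: Treynor = (10.4% − 1.9%) / 0.61 = 13.934
Highest: Meridian (17.823).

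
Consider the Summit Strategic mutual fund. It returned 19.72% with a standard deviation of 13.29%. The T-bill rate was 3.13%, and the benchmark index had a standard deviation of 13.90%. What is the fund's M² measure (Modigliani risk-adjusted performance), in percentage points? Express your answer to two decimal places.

20.48

Sharpe = (Rp − Rf) / σp = (19.72% − 3.13%) / 13.29% = 1.2483
M² = Rf + Sharpe × σm = 3.13% + 1.2483 × 13.90% = 20.4814%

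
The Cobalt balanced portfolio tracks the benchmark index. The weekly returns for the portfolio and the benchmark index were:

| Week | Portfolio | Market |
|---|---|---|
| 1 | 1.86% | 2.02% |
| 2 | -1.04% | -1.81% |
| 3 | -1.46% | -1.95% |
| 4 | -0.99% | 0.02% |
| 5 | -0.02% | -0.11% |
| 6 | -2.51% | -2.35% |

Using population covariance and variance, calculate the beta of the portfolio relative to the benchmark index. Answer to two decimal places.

0.83

r̄p = -0.6933%,  r̄m = -0.6967%
Cov = Σ(rp − r̄p)(rm − r̄m) / 6 = 1.9116
Var(rm) = Σ(rm − r̄m)² / 6 = 2.2970
β = Cov / Var = 1.9116 / 2.2970 = 0.8322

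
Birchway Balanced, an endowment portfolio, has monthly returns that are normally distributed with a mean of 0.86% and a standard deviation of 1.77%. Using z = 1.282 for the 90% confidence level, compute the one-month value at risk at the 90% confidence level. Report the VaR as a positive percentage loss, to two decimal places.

VaR (as % loss) = −(μ − z·σ) = −(0.86% − 1.282 × 1.77%) = −(-1.40914%) = 1.40914%

1.41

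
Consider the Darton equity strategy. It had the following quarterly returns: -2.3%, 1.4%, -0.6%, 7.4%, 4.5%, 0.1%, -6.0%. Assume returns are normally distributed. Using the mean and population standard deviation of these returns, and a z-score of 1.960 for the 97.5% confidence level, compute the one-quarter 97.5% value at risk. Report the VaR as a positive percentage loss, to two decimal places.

Mean return r̄ = 4.50 / 7 = 0.6429%
Σ(r − r̄)² = 115.7371; population σ = √(115.7371/7) = 4.0662%
VaR = −(r̄ − z·σ) = −(0.6429 − 1.960 × 4.0662) = −(-7.3269) = 7.3269%

7.33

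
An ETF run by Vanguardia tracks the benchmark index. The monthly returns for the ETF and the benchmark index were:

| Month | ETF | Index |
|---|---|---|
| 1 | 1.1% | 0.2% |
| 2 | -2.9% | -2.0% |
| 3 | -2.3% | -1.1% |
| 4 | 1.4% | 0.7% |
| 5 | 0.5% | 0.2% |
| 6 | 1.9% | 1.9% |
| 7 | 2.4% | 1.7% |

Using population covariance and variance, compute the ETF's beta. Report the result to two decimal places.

r̄p = 0.3000%,  r̄m = 0.2286%
Cov = Σ(rp − r̄p)(rm − r̄m) / 7 = 2.4057
Var(rm) = Σ(rm − r̄m)² / 7 = 1.7020
β = Cov / Var = 2.4057 / 1.7020 = 1.4135

1.41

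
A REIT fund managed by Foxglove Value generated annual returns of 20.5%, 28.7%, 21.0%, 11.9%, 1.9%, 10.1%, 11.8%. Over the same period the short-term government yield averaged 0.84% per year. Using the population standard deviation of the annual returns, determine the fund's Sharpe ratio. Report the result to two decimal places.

1.75

Mean return r̄ = 105.90 / 7 = 15.1286%
Σ(r − r̄)² = 469.2943; population σ = √(469.2943/7) = 8.1879%
Sharpe = (r̄ − rf) / σ = (15.1286 − 0.84) / 8.1879 = 14.2886 / 8.1879 = 1.7451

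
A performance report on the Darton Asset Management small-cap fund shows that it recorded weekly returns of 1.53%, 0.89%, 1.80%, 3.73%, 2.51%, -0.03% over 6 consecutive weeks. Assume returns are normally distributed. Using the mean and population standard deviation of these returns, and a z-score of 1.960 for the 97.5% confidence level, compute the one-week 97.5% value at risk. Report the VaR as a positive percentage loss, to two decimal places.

0.59

μ = (1.53 + 0.89 + 1.8 + 3.73 + 2.51 − 0.03) / 6 = 1.7383%
Σ(r − μ)² = (1.53 − 1.7383)² + (0.89 − 1.7383)² + … = 8.4561
population σ = √(8.4561 / 6) = √1.4094 = 1.1872%
VaR = −(μ − z·σ) = −(1.7383 − 1.960 × 1.1872) = −(-0.5886) = 0.5886%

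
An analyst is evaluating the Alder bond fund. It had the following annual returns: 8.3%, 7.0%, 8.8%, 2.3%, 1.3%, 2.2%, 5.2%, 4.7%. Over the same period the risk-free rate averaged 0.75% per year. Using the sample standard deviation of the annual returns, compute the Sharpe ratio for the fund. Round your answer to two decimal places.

r̄ = (8.3 + 7 + 8.8 + 2.3 + 1.3 + 2.2 + 5.2 + 4.7) / 8 = 39.80 / 8 = 4.9750%
Σ(r − r̄)² = 58.2750; sample σ = √(58.2750/7) = 2.8853%
Sharpe = (r̄ − rf) / σ = (4.9750 − 0.75) / 2.8853 = 4.2250 / 2.8853 = 1.4643

1.46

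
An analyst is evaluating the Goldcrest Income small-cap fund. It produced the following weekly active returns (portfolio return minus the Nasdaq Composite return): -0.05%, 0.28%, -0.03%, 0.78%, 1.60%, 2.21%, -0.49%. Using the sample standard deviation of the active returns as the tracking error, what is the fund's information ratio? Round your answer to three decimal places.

μ = (-0.05 + 0.28 − 0.03 + 0.78 + 1.6 + 2.21 − 0.49) / 7 = 4.300 / 7 = 0.6143%
Σ(r − μ)² = (-0.05 − 0.6143)² + (0.28 − 0.6143)² + (-0.03 − 0.6143)² + … = 5.7330
sample σ = √(5.7330 / 6) = √0.9555 = 0.9775%
IR = μ / tracking error = 0.6143 / 0.9775 = 0.6284

0.628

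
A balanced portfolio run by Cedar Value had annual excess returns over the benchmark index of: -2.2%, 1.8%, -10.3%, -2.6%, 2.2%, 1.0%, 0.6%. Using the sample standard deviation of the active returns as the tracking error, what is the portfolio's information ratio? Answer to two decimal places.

Mean return r̄ = -9.50 / 7 = -1.3571%
Sample std dev = √[114.2371 / 6] = 4.3634%
IR = r̄ / tracking error = -1.3571 / 4.3634 = -0.3110

-0.31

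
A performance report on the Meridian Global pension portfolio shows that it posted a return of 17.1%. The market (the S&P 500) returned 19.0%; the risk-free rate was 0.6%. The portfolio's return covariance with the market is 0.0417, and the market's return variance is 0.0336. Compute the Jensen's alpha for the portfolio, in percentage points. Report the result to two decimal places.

-6.34

β = Cov / Var = 0.0417 / 0.0336 = 1.2411
E[R] = Rf + β(Rm − Rf) = 0.6% + 1.2411 × (19.0% − 0.6%) = 23.4362%
α = Rp − E[R] = 17.1% − 23.4362% = -6.3362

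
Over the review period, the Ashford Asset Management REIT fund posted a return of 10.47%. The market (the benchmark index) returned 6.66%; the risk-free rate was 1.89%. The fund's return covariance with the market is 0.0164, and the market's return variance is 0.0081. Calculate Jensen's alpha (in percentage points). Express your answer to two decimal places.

β = Cov / Var = 0.0164 / 0.0081 = 2.0247
E[R] = Rf + β(Rm − Rf) = 1.89% + 2.0247 × (6.66% − 1.89%) = 11.5478%
α = Rp − E[R] = 10.47% − 11.5478% = -1.0778

-1.08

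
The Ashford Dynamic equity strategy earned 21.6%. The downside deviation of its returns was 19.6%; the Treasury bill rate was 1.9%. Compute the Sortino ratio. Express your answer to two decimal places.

Sortino = (Rp − Rf) / σd = (21.6% − 1.9%) / 19.6% = 19.70% / 19.6% = 1.0051

1.01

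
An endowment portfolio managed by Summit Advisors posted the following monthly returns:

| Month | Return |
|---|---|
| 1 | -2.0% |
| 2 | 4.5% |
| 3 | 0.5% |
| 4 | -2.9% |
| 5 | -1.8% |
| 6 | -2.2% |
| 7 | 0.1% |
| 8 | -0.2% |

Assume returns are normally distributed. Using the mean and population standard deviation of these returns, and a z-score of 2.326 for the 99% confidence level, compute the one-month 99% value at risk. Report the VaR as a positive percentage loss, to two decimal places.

5.64

r̄ = (-2 + 4.5 + 0.5 − 2.9 − 1.8 − 2.2 + 0.1 − 0.2) / 8 = -4.00 / 8 = -0.5000%
Σ(r − r̄)² = 39.0400; population σ = √(39.0400/8) = 2.2091%
VaR = −(r̄ − z·σ) = −(-0.5000 − 2.326 × 2.2091) = −(-5.6384) = 5.6384%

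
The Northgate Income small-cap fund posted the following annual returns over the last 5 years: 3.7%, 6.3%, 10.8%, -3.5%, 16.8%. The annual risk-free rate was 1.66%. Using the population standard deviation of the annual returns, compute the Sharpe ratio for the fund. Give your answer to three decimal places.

Mean return r̄ = 34.10 / 5 = 6.8200%
Σ(r − r̄)² = 231.9480; population σ = √(231.9480/5) = 6.8110%
Sharpe = (r̄ − rf) / σ = (6.8200 − 1.66) / 6.8110 = 5.1600 / 6.8110 = 0.7576

0.758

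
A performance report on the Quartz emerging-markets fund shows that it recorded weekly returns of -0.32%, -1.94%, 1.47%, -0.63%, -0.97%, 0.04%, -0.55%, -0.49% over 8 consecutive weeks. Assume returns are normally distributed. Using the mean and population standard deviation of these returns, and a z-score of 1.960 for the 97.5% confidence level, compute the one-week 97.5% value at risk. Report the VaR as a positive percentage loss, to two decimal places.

2.19

Mean return μ = -3.390 / 8 = -0.4238%
Σ(r − μ)² = (-0.32 − (-0.4238))² + (-1.94 − (-0.4238))² + … = 6.4724
σ = √[6.4724 / 8] = 0.8995%
VaR = −(μ − z·σ) = −(-0.4238 − 1.960 × 0.8995) = −(-2.1868) = 2.1868%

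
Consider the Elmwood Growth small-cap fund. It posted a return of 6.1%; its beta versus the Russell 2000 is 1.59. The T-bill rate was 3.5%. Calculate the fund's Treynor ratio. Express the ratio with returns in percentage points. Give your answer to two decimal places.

Treynor = (Rp − Rf) / β = (6.1% − 3.5%) / 1.59 = 2.60 / 1.59 = 1.6352

1.64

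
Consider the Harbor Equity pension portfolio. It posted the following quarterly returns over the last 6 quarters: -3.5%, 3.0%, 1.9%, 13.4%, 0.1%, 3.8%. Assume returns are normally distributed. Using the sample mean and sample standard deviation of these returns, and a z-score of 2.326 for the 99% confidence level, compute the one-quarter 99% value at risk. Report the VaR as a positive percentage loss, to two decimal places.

r̄ = (-3.5 + 3 + 1.9 + 13.4 + 0.1 + 3.8) / 6 = 3.1167%
Sample σ = √[Σ(r − r̄)² / 5] = √[160.5883 / 5] = √32.1177 = 5.6672%
VaR = −(r̄ − z·σ) = −(3.1167 − 2.326 × 5.6672) = −(-10.0652) = 10.0652%

10.07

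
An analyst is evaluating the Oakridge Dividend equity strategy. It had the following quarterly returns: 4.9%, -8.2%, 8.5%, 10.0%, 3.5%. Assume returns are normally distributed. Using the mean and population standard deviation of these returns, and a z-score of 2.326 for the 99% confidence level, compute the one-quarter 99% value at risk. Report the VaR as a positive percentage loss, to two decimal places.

11.18

Mean return r̄ = 18.70 / 5 = 3.7400%
Σ(r − r̄)² = 205.8120; population σ = √(205.8120/5) = 6.4158%
VaR = −(r̄ − z·σ) = −(3.7400 − 2.326 × 6.4158) = −(-11.1832) = 11.1832%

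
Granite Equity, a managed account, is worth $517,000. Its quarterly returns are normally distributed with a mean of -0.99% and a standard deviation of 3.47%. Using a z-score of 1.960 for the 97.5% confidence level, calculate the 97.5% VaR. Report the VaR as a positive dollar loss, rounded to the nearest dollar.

Return at the 97.5% tail: μ − z·σ = -0.99% − 1.960 × 3.47% = -0.99 − 6.8012 = -7.7912%
VaR = −(-7.7912%) × $517,000 = 7.7912% × $517,000 = $40,281

$40,281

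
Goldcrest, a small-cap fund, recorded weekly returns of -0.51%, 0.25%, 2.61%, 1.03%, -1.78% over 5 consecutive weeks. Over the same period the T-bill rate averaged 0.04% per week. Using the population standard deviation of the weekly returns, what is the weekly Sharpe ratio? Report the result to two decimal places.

0.19

r̄ = (-0.51 + 0.25 + 2.61 + 1.03 − 1.78) / 5 = 1.600 / 5 = 0.3200%
Σ(r − r̄)² = 10.8520; population σ = √(10.8520/5) = 1.4732%
Sharpe = (r̄ − rf) / σ = (0.3200 − 0.04) / 1.4732 = 0.2800 / 1.4732 = 0.1901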